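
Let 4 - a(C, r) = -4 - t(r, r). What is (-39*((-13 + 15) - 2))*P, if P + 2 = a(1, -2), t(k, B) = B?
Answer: 0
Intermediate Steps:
a(C, r) = 8 + r (a(C, r) = 4 - (-4 - r) = 4 + (4 + r) = 8 + r)
P = 4 (P = -2 + (8 - 2) = -2 + 6 = 4)
(-39*((-13 + 15) - 2))*P = -39*((-13 + 15) - 2)*4 = -39*(2 - 2)*4 = -39*0*4 = 0*4 = 0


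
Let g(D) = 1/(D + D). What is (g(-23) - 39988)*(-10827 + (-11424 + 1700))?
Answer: 37802516399/46 ≈ 8.2179e+8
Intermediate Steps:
g(D) = 1/(2*D)
(g(-23) - 39988)*(-10827 + (-11424 + 1700)) = ((1/2)/(-23) - 39988)*(-10827 + (-11424 + 1700)) = ((1/2)*(-1/23) - 39988)*(-10827 - 9724) = (-1/46 - 39988)*(-20551) = -1839449/46*(-20551) = 37802516399/46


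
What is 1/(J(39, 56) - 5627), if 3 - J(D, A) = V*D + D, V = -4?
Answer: -1/5507 ≈ -0.00018159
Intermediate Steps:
J(D, A) = 3 + 3*D (J(D, A) = 3 - (-4*D + D) = 3 - (-3)*D = 3 + 3*D)
1/(J(39, 56) - 5627) = 1/((3 + 3*39) - 5627) = 1/((3 + 117) - 5627) = 1/(120 - 5627) = 1/(-5507) = -1/5507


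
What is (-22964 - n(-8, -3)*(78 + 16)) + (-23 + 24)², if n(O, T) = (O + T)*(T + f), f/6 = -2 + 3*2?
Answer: -1249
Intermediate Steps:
f = 24 (f = 6*(-2 + 3*2) = 6*(-2 + 6) = 6*4 = 24)
n(O, T) = (24 + T)*(O + T) (n(O, T) = (O + T)*(T + 24) = (O + T)*(24 + T) = (24 + T)*(O + T))
(-22964 - n(-8, -3)*(78 + 16)) + (-23 + 24)² = (-22964 - ((-3)² + 24*(-8) + 24*(-3) - 8*(-3))*(78 + 16)) + (-23 + 24)² = (-22964 - (9 - 192 - 72 + 24)*94) + 1² = (-22964 - (-231)*94) + 1 = (-22964 - 1*(-21714)) + 1 = (-22964 + 21714) + 1 = -1250 + 1 = -1249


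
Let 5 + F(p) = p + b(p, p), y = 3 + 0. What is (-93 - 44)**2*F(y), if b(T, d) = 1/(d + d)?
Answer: -206459/6 ≈ -34410.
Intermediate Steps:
y = 3
b(T, d) = 1/(2*d)
F(p) = -5 + p + 1/(2*p) (F(p) = -5 + (p + 1/(2*p)) = -5 + p + 1/(2*p))
(-93 - 44)**2*F(y) = (-93 - 44)**2*(-5 + 3 + (1/2)/3) = (-137)**2*(-5 + 3 + (1/2)*(1/3)) = 18769*(-5 + 3 + 1/6) = 18769*(-11/6) = -206459/6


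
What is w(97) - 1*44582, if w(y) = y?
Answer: -44485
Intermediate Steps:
w(97) - 1*44582 = 97 - 1*44582 = 97 - 44582 = -44485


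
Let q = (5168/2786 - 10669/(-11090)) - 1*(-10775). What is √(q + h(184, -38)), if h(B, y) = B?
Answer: √2616061044198499590/15448370 ≈ 104.70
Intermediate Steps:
q = 166499705227/15448370 (q = (5168*(1/2786) - 10669*(-1/11090)) + 10775 = (2584/1393 + 10669/11090) + 10775 = 43518477/15448370 + 10775 = 166499705227/15448370 ≈ 10778.)
√(q + h(184, -38)) = √(166499705227/15448370 + 184) = √(169342205307/15448370) = √2616061044198499590/15448370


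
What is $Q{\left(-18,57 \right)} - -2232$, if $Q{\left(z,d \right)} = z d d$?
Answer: $-56250$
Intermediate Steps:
$Q{\left(z,d \right)} = z d^{2}$ ($Q{\left(z,d \right)} = d z d = z d^{2}$)
$Q{\left(-18,57 \right)} - -2232 = - 18 \cdot 57^{2} - -2232 = \left(-18\right) 3249 + 2232 = -58482 + 2232 = -56250$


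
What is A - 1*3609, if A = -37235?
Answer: -40844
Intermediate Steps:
A - 1*3609 = -37235 - 1*3609 = -37235 - 3609 = -40844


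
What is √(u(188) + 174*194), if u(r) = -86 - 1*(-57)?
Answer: √33727 ≈ 183.65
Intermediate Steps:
u(r) = -29 (u(r) = -86 + 57 = -29)
√(u(188) + 174*194) = √(-29 + 174*194) = √(-29 + 33756) = √33727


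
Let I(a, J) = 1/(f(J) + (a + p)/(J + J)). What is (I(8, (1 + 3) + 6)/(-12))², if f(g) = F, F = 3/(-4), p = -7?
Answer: 25/1764 ≈ 0.014172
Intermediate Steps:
F = -¾ (F = 3*(-¼) = -¾ ≈ -0.75000)
f(g) = -¾
I(a, J) = 1/(-¾ + (-7 + a)/(2*J)) (I(a, J) = 1/(-¾ + (a - 7)/(J + J)) = 1/(-¾ + (-7 + a)/((2*J))) = 1/(-¾ + (-7 + a)*(1/(2*J))) = 1/(-¾ + (-7 + a)/(2*J)))
(I(8, (1 + 3) + 6)/(-12))² = ((4*((1 + 3) + 6)/(-14 - 3*((1 + 3) + 6) + 2*8))/(-12))² = ((4*(4 + 6)/(-14 - 3*(4 + 6) + 16))*(-1/12))² = ((4*10/(-14 - 3*10 + 16))*(-1/12))² = ((4*10/(-14 - 30 + 16))*(-1/12))² = ((4*10/(-28))*(-1/12))² = ((4*10*(-1/28))*(-1/12))² = (-10/7*(-1/12))² = (5/42)² = 25/1764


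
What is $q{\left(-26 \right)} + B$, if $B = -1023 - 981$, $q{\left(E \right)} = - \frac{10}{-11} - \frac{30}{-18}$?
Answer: $- \frac{66047}{33} \approx -2001.4$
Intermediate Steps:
$q{\left(E \right)} = \frac{85}{33}$ ($q{\left(E \right)} = \left(-10\right) \left(- \frac{1}{11}\right) - - \frac{5}{3} = \frac{10}{11} + \frac{5}{3} = \frac{85}{33}$)
$B = -2004$
$q{\left(-26 \right)} + B = \frac{85}{33} - 2004 = - \frac{66047}{33}$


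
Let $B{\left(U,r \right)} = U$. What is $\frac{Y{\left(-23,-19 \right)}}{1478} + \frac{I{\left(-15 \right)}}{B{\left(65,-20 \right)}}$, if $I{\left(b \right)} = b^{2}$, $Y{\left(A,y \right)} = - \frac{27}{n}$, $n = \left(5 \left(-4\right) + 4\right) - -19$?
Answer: $\frac{66393}{19214} \approx 3.4554$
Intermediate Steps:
$n = 3$ ($n = \left(-20 + 4\right) + 19 = -16 + 19 = 3$)
$Y{\left(A,y \right)} = -9$ ($Y{\left(A,y \right)} = - \frac{27}{3} = \left(-27\right) \frac{1}{3} = -9$)
$\frac{Y{\left(-23,-19 \right)}}{1478} + \frac{I{\left(-15 \right)}}{B{\left(65,-20 \right)}} = - \frac{9}{1478} + \frac{\left(-15\right)^{2}}{65} = \left(-9\right) \frac{1}{1478} + 225 \cdot \frac{1}{65} = - \frac{9}{1478} + \frac{45}{13} = \frac{66393}{19214}$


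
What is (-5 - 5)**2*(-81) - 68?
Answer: -8168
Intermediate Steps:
(-5 - 5)**2*(-81) - 68 = (-10)**2*(-81) - 68 = 100*(-81) - 68 = -8100 - 68 = -8168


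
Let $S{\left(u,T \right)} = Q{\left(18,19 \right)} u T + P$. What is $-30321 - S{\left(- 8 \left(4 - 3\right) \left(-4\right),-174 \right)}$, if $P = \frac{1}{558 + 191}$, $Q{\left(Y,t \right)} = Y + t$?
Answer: $\frac{131595554}{749} \approx 1.757 \cdot 10^{5}$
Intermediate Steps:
$P = \frac{1}{749} \approx 0.0013351$
$S{\left(u,T \right)} = \frac{1}{749} + 37 T u$ ($S{\left(u,T \right)} = \left(18 + 19\right) u T + \frac{1}{749} = 37 u T + \frac{1}{749} = 37 T u + \frac{1}{749} = \frac{1}{749} + 37 T u$)
$-30321 - S{\left(- 8 \left(4 - 3\right) \left(-4\right),-174 \right)} = -30321 - \left(\frac{1}{749} + 37 \left(-174\right) - 8 \left(4 - 3\right) \left(-4\right)\right) = -30321 - \left(\frac{1}{749} + 37 \left(-174\right) \left(-8\right) 1 \left(-4\right)\right) = -30321 - \left(\frac{1}{749} + 37 \left(-174\right) \left(\left(-8\right) \left(-4\right)\right)\right) = -30321 - \left(\frac{1}{749} + 37 \left(-174\right) 32\right) = -30321 - \left(\frac{1}{749} - 206016\right) = -30321 - - \frac{154305983}{749} = -30321 + \frac{154305983}{749} = \frac{131595554}{749}$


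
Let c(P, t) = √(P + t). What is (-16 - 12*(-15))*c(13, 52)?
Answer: 164*√65 ≈ 1322.2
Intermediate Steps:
(-16 - 12*(-15))*c(13, 52) = (-16 - 12*(-15))*√(13 + 52) = (-16 + 180)*√65 = 164*√65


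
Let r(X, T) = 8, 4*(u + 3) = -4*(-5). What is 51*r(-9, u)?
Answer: 408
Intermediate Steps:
u = 2 (u = -3 + (-4*(-5))/4 = -3 + (1/4)*20 = -3 + 5 = 2)
51*r(-9, u) = 51*8 = 408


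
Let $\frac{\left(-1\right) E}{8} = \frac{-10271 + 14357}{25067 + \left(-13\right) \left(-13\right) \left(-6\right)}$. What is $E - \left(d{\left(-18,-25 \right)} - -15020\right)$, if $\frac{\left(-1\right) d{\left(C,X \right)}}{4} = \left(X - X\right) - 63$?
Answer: $- \frac{367370104}{24053} \approx -15273.0$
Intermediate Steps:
$d{\left(C,X \right)} = 252$ ($d{\left(C,X \right)} = - 4 \left(\left(X - X\right) - 63\right) = - 4 \left(0 - 63\right) = \left(-4\right) \left(-63\right) = 252$)
$E = - \frac{32688}{24053}$ ($E = - 8 \frac{-10271 + 14357}{25067 + \left(-13\right) \left(-13\right) \left(-6\right)} = - 8 \frac{4086}{25067 + 169 \left(-6\right)} = - 8 \frac{4086}{25067 - 1014} = - 8 \cdot \frac{4086}{24053} = - 8 \cdot 4086 \cdot \frac{1}{24053} = \left(-8\right) \frac{4086}{24053} = - \frac{32688}{24053} \approx -1.359$)
$E - \left(d{\left(-18,-25 \right)} - -15020\right) = - \frac{32688}{24053} - \left(252 - -15020\right) = - \frac{32688}{24053} - \left(252 + 15020\right) = - \frac{32688}{24053} - 15272 = - \frac{367370104}{24053}$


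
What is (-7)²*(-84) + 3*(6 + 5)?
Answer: -4083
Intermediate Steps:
(-7)²*(-84) + 3*(6 + 5) = 49*(-84) + 3*11 = -4116 + 33 = -4083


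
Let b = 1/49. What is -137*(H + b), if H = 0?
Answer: -137/49 ≈ -2.7959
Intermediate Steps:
b = 1/49 ≈ 0.020408
-137*(H + b) = -137*(0 + 1/49) = -137*1/49 = -137/49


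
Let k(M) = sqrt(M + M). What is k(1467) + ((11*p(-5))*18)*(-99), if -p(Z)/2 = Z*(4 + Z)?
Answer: 196020 + 3*sqrt(326) ≈ 1.9607e+5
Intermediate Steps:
p(Z) = -2*Z*(4 + Z)
k(M) = sqrt(2)*sqrt(M) (k(M) = sqrt(2*M) = sqrt(2)*sqrt(M))
k(1467) + ((11*p(-5))*18)*(-99) = sqrt(2)*sqrt(1467) + ((11*(-2*(-5)*(4 - 5)))*18)*(-99) = sqrt(2)*(3*sqrt(163)) + ((11*(-2*(-5)*(-1)))*18)*(-99) = 3*sqrt(326) + ((11*(-10))*18)*(-99) = 3*sqrt(326) - 110*18*(-99) = 3*sqrt(326) - 1980*(-99) = 3*sqrt(326) + 196020 = 196020 + 3*sqrt(326)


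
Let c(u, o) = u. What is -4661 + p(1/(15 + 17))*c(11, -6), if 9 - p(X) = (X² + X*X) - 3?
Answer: -2318859/512 ≈ -4529.0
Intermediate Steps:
p(X) = 12 - 2*X² (p(X) = 9 - ((X² + X*X) - 3) = 9 - ((X² + X²) - 3) = 9 - (2*X² - 3) = 9 - (-3 + 2*X²) = 9 + (3 - 2*X²) = 12 - 2*X²)
-4661 + p(1/(15 + 17))*c(11, -6) = -4661 + (12 - 2/(15 + 17)²)*11 = -4661 + (12 - 2*(1/32)²)*11 = -4661 + (12 - 2*1/1024)*11 = -4661 + (12 - 1/512)*11 = -4661 + (6143/512)*11 = -4661 + 67573/512 = -2318859/512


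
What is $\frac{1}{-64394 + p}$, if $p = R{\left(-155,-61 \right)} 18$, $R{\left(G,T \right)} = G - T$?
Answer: $- \frac{1}{66086} \approx -1.5132 \cdot 10^{-5}$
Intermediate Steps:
$p = -1692$ ($p = \left(-155 - -61\right) 18 = \left(-155 + 61\right) 18 = \left(-94\right) 18 = -1692$)
$\frac{1}{-64394 + p} = \frac{1}{-64394 - 1692} = \frac{1}{-66086} = - \frac{1}{66086}$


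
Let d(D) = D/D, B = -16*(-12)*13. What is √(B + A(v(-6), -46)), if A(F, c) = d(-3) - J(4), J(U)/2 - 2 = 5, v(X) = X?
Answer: √2483 ≈ 49.830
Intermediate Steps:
B = 2496 (B = 192*13 = 2496)
J(U) = 14 (J(U) = 4 + 2*5 = 4 + 10 = 14)
d(D) = 1
A(F, c) = -13 (A(F, c) = 1 - 1*14 = 1 - 14 = -13)
√(B + A(v(-6), -46)) = √(2496 - 13) = √2483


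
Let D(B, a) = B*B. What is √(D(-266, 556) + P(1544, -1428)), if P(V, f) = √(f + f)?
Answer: √(70756 + 2*I*√714) ≈ 266.0 + 0.1*I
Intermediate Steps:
P(V, f) = √2*√f (P(V, f) = √(2*f) = √2*√f)
D(B, a) = B²
√(D(-266, 556) + P(1544, -1428)) = √((-266)² + √2*√(-1428)) = √(70756 + √2*(2*I*√357)) = √(70756 + 2*I*√714)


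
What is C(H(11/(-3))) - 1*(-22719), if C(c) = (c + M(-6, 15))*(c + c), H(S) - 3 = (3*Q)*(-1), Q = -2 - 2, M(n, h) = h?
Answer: 23619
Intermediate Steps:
Q = -4
H(S) = 15 (H(S) = 3 + (3*(-4))*(-1) = 3 - 12*(-1) = 3 + 12 = 15)
C(c) = 2*c*(15 + c) (C(c) = (c + 15)*(c + c) = (15 + c)*(2*c) = 2*c*(15 + c))
C(H(11/(-3))) - 1*(-22719) = 2*15*(15 + 15) - 1*(-22719) = 2*15*30 + 22719 = 900 + 22719 = 23619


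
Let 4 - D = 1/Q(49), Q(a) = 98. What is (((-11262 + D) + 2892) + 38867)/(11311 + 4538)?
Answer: 2989097/1553202 ≈ 1.9245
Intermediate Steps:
D = 391/98 (D = 4 - 1/98 = 391/98 ≈ 3.9898)
(((-11262 + D) + 2892) + 38867)/(11311 + 4538) = (((-11262 + 391/98) + 2892) + 38867)/(11311 + 4538) = ((-1103285/98 + 2892) + 38867)/15849 = (-819869/98 + 38867)*(1/15849) = (2989097/98)*(1/15849) = 2989097/1553202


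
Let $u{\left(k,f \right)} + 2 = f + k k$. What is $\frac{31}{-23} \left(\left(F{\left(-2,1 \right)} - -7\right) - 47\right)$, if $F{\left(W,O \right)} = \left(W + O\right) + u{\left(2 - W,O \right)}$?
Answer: $\frac{806}{23} \approx 35.043$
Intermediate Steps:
$u{\left(k,f \right)} = -2 + f + k^{2}$ ($u{\left(k,f \right)} = -2 + \left(f + k k\right) = -2 + \left(f + k^{2}\right) = -2 + f + k^{2}$)
$F{\left(W,O \right)} = -2 + W + \left(2 - W\right)^{2} + 2 O$ ($F{\left(W,O \right)} = \left(W + O\right) + \left(-2 + O + \left(2 - W\right)^{2}\right) = \left(O + W\right) + \left(-2 + O + \left(2 - W\right)^{2}\right) = -2 + W + \left(2 - W\right)^{2} + 2 O$)
$\frac{31}{-23} \left(\left(F{\left(-2,1 \right)} - -7\right) - 47\right) = \frac{31}{-23} \left(\left(\left(-2 - 2 + \left(-2 - 2\right)^{2} + 2 \cdot 1\right) - -7\right) - 47\right) = 31 \left(- \frac{1}{23}\right) \left(\left(\left(-2 - 2 + \left(-4\right)^{2} + 2\right) + 7\right) - 47\right) = - \frac{31 \left(\left(\left(-2 - 2 + 16 + 2\right) + 7\right) - 47\right)}{23} = - \frac{31 \left(\left(14 + 7\right) - 47\right)}{23} = - \frac{31 \left(21 - 47\right)}{23} = \left(- \frac{31}{23}\right) \left(-26\right) = \frac{806}{23}$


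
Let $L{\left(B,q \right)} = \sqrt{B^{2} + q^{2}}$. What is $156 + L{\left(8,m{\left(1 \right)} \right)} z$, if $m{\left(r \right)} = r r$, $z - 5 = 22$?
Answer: $156 + 27 \sqrt{65} \approx 373.68$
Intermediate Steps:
$z = 27$ ($z = 5 + 22 = 27$)
$m{\left(r \right)} = r^{2}$
$156 + L{\left(8,m{\left(1 \right)} \right)} z = 156 + \sqrt{8^{2} + \left(1^{2}\right)^{2}} \cdot 27 = 156 + \sqrt{64 + 1^{2}} \cdot 27 = 156 + \sqrt{64 + 1} \cdot 27 = 156 + \sqrt{65} \cdot 27 = 156 + 27 \sqrt{65}$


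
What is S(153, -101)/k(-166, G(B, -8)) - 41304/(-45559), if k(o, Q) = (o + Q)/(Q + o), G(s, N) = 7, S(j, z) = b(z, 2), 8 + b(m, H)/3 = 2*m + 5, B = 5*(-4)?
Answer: -27977481/45559 ≈ -614.09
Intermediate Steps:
B = -20
b(m, H) = -9 + 6*m (b(m, H) = -24 + 3*(2*m + 5) = -24 + 3*(5 + 2*m) = -24 + (15 + 6*m) = -9 + 6*m)
S(j, z) = -9 + 6*z
k(o, Q) = 1 (k(o, Q) = (Q + o)/(Q + o) = 1)
S(153, -101)/k(-166, G(B, -8)) - 41304/(-45559) = (-9 + 6*(-101))/1 - 41304/(-45559) = (-9 - 606)*1 - 41304*(-1/45559) = -615*1 + 41304/45559 = -615 + 41304/45559 = -27977481/45559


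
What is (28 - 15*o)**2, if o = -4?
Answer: 7744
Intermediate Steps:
(28 - 15*o)**2 = (28 - 15*(-4))**2 = (28 + 60)**2 = 88**2 = 7744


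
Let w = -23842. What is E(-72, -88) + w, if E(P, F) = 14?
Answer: -23828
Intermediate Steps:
E(-72, -88) + w = 14 - 23842 = -23828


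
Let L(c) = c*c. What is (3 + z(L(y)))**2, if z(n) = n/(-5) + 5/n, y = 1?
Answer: 1521/25 ≈ 60.840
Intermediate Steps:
L(c) = c**2
z(n) = 5/n - n/5 (z(n) = n*(-1/5) + 5/n = -n/5 + 5/n = 5/n - n/5)
(3 + z(L(y)))**2 = (3 + (5/(1**2) - 1/5*1**2))**2 = (3 + (5/1 - 1/5*1))**2 = (3 + (5*1 - 1/5))**2 = (3 + (5 - 1/5))**2 = (3 + 24/5)**2 = (39/5)**2 = 1521/25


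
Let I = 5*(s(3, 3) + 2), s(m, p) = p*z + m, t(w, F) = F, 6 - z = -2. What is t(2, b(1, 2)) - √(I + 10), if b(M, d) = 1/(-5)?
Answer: -⅕ - √155 ≈ -12.650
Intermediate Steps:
z = 8 (z = 6 - 1*(-2) = 6 + 2 = 8)
b(M, d) = -⅕
s(m, p) = m + 8*p (s(m, p) = p*8 + m = 8*p + m = m + 8*p)
I = 145 (I = 5*((3 + 8*3) + 2) = 5*((3 + 24) + 2) = 5*(27 + 2) = 5*29 = 145)
t(2, b(1, 2)) - √(I + 10) = -⅕ - √(145 + 10) = -⅕ - √155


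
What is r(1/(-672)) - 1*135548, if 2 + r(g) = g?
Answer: -91089601/672 ≈ -1.3555e+5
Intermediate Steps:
r(g) = -2 + g
r(1/(-672)) - 1*135548 = (-2 + 1/(-672)) - 1*135548 = (-2 - 1/672) - 135548 = -1345/672 - 135548 = -91089601/672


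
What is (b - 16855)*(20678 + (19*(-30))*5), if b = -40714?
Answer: -1026340132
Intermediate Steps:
(b - 16855)*(20678 + (19*(-30))*5) = (-40714 - 16855)*(20678 + (19*(-30))*5) = -57569*(20678 - 570*5) = -57569*(20678 - 2850) = -57569*17828 = -1026340132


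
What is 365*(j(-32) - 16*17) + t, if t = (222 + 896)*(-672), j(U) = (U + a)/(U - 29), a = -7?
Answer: -51870901/61 ≈ -8.5034e+5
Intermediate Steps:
j(U) = (-7 + U)/(-29 + U) (j(U) = (U - 7)/(U - 29) = (-7 + U)/(-29 + U))
t = -751296 (t = 1118*(-672) = -751296)
365*(j(-32) - 16*17) + t = 365*((-7 - 32)/(-29 - 32) - 16*17) - 751296 = 365*(-39/(-61) - 272) - 751296 = 365*(-1/61*(-39) - 272) - 751296 = 365*(39/61 - 272) - 751296 = 365*(-16553/61) - 751296 = -6041845/61 - 751296 = -51870901/61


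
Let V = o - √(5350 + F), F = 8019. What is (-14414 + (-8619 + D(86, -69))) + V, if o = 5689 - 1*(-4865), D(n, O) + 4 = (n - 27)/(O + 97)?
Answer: -349465/28 - √13369 ≈ -12597.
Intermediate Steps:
D(n, O) = -4 + (-27 + n)/(97 + O) (D(n, O) = -4 + (n - 27)/(O + 97) = -4 + (-27 + n)/(97 + O))
o = 10554 (o = 5689 + 4865 = 10554)
V = 10554 - √13369 (V = 10554 - √(5350 + 8019) = 10554 - √13369 ≈ 10438.)
(-14414 + (-8619 + D(86, -69))) + V = (-14414 + (-8619 + (-415 + 86 - 4*(-69))/(97 - 69))) + (10554 - √13369) = (-14414 + (-8619 + (-415 + 86 + 276)/28)) + (10554 - √13369) = (-14414 + (-8619 + (1/28)*(-53))) + (10554 - √13369) = (-14414 + (-8619 - 53/28)) + (10554 - √13369) = (-14414 - 241385/28) + (10554 - √13369) = -644977/28 + (10554 - √13369) = -349465/28 - √13369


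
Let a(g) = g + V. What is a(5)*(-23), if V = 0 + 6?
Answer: -253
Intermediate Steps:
V = 6
a(g) = 6 + g (a(g) = g + 6 = 6 + g)
a(5)*(-23) = (6 + 5)*(-23) = 11*(-23) = -253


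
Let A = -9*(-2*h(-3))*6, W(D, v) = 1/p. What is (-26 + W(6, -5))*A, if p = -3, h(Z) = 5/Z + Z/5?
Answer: 32232/5 ≈ 6446.4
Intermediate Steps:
h(Z) = 5/Z + Z/5 (h(Z) = 5/Z + Z*(1/5) = 5/Z + Z/5)
W(D, v) = -1/3 (W(D, v) = 1/(-3) = 1*(-1/3) = -1/3)
A = -1224/5 (A = -9*(-2*(5/(-3) + (1/5)*(-3)))*6 = -9*(-2*(5*(-1/3) - 3/5))*6 = -9*(-2*(-5/3 - 3/5))*6 = -9*(-2*(-34/15))*6 = -204*6/5 = -9*136/5 = -1224/5 ≈ -244.80)
(-26 + W(6, -5))*A = (-26 - 1/3)*(-1224/5) = -79/3*(-1224/5) = 32232/5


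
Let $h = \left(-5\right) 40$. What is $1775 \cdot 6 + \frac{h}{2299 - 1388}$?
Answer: $\frac{9701950}{911} \approx 10650.0$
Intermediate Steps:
$h = -200$
$1775 \cdot 6 + \frac{h}{2299 - 1388} = 1775 \cdot 6 - \frac{200}{2299 - 1388} = 10650 - \frac{200}{2299 - 1388} = 10650 - \frac{200}{911} = \frac{9701950}{911}$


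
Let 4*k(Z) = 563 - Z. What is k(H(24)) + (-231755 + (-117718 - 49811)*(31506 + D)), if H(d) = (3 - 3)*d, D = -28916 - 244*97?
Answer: 14123778591/4 ≈ 3.5309e+9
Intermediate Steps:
D = -52584 (D = -28916 - 23668 = -52584)
H(d) = 0 (H(d) = 0*d = 0)
k(Z) = 563/4 - Z/4 (k(Z) = (563 - Z)/4 = 563/4 - Z/4)
k(H(24)) + (-231755 + (-117718 - 49811)*(31506 + D)) = (563/4 - 1/4*0) + (-231755 + (-117718 - 49811)*(31506 - 52584)) = (563/4 + 0) + (-231755 - 167529*(-21078)) = 563/4 + (-231755 + 3531176262) = 563/4 + 3530944507 = 14123778591/4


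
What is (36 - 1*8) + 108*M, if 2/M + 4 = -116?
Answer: 131/5 ≈ 26.200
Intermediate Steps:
M = -1/60 (M = 2/(-4 - 116) = 2/(-120) = 2*(-1/120) = -1/60 ≈ -0.016667)
(36 - 1*8) + 108*M = (36 - 1*8) + 108*(-1/60) = (36 - 8) - 9/5 = 28 - 9/5 = 131/5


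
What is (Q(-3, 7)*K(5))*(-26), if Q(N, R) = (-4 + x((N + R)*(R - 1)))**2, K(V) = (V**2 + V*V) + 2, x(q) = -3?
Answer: -66248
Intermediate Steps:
K(V) = 2 + 2*V**2 (K(V) = (V**2 + V**2) + 2 = 2*V**2 + 2 = 2 + 2*V**2)
Q(N, R) = 49 (Q(N, R) = (-4 - 3)**2 = (-7)**2 = 49)
(Q(-3, 7)*K(5))*(-26) = (49*(2 + 2*5**2))*(-26) = (49*(2 + 2*25))*(-26) = (49*(2 + 50))*(-26) = (49*52)*(-26) = 2548*(-26) = -66248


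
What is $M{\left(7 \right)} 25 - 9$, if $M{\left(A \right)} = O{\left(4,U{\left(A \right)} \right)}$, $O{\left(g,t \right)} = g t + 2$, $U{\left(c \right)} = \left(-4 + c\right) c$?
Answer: $2141$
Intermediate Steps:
$U{\left(c \right)} = c \left(-4 + c\right)$
$O{\left(g,t \right)} = 2 + g t$
$M{\left(A \right)} = 2 + 4 A \left(-4 + A\right)$
$M{\left(7 \right)} 25 - 9 = \left(2 + 4 \cdot 7 \left(-4 + 7\right)\right) 25 - 9 = \left(2 + 4 \cdot 7 \cdot 3\right) 25 - 9 = \left(2 + 84\right) 25 - 9 = 86 \cdot 25 - 9 = 2150 - 9 = 2141$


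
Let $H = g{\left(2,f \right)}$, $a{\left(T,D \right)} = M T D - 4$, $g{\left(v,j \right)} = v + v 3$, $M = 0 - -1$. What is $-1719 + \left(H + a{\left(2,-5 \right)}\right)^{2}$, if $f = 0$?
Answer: $-1683$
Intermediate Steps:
$M = 1$ ($M = 0 + 1 = 1$)
$g{\left(v,j \right)} = 4 v$ ($g{\left(v,j \right)} = v + 3 v = 4 v$)
$a{\left(T,D \right)} = -4 + D T$ ($a{\left(T,D \right)} = 1 T D - 4 = T D - 4 = D T - 4 = -4 + D T$)
$H = 8$ ($H = 4 \cdot 2 = 8$)
$-1719 + \left(H + a{\left(2,-5 \right)}\right)^{2} = -1719 + \left(8 - 14\right)^{2} = -1719 + \left(-6\right)^{2} = -1719 + 36 = -1683$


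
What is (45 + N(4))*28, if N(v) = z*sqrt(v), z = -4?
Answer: 1036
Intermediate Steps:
N(v) = -4*sqrt(v)
(45 + N(4))*28 = (45 - 4*sqrt(4))*28 = (45 - 4*2)*28 = (45 - 8)*28 = 37*28 = 1036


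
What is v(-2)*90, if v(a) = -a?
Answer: 180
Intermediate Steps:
v(-2)*90 = -1*(-2)*90 = 2*90 = 180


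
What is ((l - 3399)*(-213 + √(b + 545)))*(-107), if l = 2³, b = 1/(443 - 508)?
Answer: -77284281 + 4354044*√15990/65 ≈ -6.8814e+7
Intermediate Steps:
b = -1/65 (b = 1/(-65) = -1/65 ≈ -0.015385)
l = 8
((l - 3399)*(-213 + √(b + 545)))*(-107) = ((8 - 3399)*(-213 + √(-1/65 + 545)))*(-107) = -3391*(-213 + √(35424/65))*(-107) = -3391*(-213 + 12*√15990/65)*(-107) = (722283 - 40692*√15990/65)*(-107) = -77284281 + 4354044*√15990/65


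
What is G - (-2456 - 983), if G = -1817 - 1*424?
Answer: 1198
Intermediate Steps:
G = -2241 (G = -1817 - 424 = -2241)
G - (-2456 - 983) = -2241 - (-2456 - 983) = -2241 - 1*(-3439) = -2241 + 3439 = 1198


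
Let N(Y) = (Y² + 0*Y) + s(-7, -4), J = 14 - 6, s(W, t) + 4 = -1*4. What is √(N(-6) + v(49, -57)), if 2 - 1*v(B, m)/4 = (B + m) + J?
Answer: 6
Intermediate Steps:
s(W, t) = -8 (s(W, t) = -4 - 1*4 = -4 - 4 = -8)
J = 8
v(B, m) = -24 - 4*B - 4*m (v(B, m) = 8 - 4*((B + m) + 8) = 8 - 4*(8 + B + m) = 8 + (-32 - 4*B - 4*m) = -24 - 4*B - 4*m)
N(Y) = -8 + Y² (N(Y) = (Y² + 0*Y) - 8 = (Y² + 0) - 8 = Y² - 8 = -8 + Y²)
√(N(-6) + v(49, -57)) = √((-8 + (-6)²) + (-24 - 4*49 - 4*(-57))) = √((-8 + 36) + (-24 - 196 + 228)) = √(28 + 8) = √36 = 6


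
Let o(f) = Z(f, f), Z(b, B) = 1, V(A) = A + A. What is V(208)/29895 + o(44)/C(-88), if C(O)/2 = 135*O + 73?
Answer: 9793529/705940530 ≈ 0.013873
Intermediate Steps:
V(A) = 2*A
C(O) = 146 + 270*O (C(O) = 2*(135*O + 73) = 2*(73 + 135*O) = 146 + 270*O)
o(f) = 1
V(208)/29895 + o(44)/C(-88) = (2*208)/29895 + 1/(146 + 270*(-88)) = 416*(1/29895) + 1/(146 - 23760) = 416/29895 + 1/(-23614) = 416/29895 + 1*(-1/23614) = 416/29895 - 1/23614 = 9793529/705940530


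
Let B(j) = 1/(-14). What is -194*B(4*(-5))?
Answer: 97/7 ≈ 13.857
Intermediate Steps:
B(j) = -1/14
-194*B(4*(-5)) = -194*(-1/14) = 97/7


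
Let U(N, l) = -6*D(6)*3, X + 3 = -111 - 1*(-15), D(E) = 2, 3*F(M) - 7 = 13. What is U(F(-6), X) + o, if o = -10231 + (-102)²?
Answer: 137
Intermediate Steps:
F(M) = 20/3 (F(M) = 7/3 + (⅓)*13 = 7/3 + 13/3 = 20/3)
X = -99 (X = -3 + (-111 - 1*(-15)) = -3 + (-111 + 15) = -3 - 96 = -99)
o = 173 (o = -10231 + 10404 = 173)
U(N, l) = -36 (U(N, l) = -6*2*3 = -12*3 = -36)
U(F(-6), X) + o = -36 + 173 = 137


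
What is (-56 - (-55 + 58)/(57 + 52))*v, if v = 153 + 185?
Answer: -2064166/109 ≈ -18937.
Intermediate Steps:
v = 338
(-56 - (-55 + 58)/(57 + 52))*v = (-56 - (-55 + 58)/(57 + 52))*338 = (-56 - 3/109)*338 = -6107/109*338 = -2064166/109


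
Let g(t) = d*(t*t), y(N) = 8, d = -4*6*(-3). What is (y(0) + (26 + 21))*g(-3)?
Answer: 35640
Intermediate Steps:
d = 72 (d = -24*(-3) = 72)
g(t) = 72*t² (g(t) = 72*(t*t) = 72*t²)
(y(0) + (26 + 21))*g(-3) = (8 + (26 + 21))*(72*(-3)²) = (8 + 47)*(72*9) = 55*648 = 35640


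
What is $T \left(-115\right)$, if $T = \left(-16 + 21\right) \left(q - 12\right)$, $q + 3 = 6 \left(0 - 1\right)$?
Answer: $12075$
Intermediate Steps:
$q = -9$ ($q = -3 + 6 \left(0 - 1\right) = -3 + 6 \left(-1\right) = -3 - 6 = -9$)
$T = -105$ ($T = \left(-16 + 21\right) \left(-9 - 12\right) = 5 \left(-21\right) = -105$)
$T \left(-115\right) = \left(-105\right) \left(-115\right) = 12075$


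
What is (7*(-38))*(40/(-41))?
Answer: 10640/41 ≈ 259.51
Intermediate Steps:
(7*(-38))*(40/(-41)) = -10640*(-1)/41 = -266*(-40/41) = 10640/41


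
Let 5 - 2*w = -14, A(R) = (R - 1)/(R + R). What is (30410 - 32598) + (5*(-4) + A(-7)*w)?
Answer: -15418/7 ≈ -2202.6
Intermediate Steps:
A(R) = (-1 + R)/(2*R) (A(R) = (-1 + R)/((2*R)) = (-1 + R)*(1/(2*R)) = (-1 + R)/(2*R))
w = 19/2 (w = 5/2 - ½*(-14) = 5/2 + 7 = 19/2 ≈ 9.5000)
(30410 - 32598) + (5*(-4) + A(-7)*w) = (30410 - 32598) + (5*(-4) + ((½)*(-1 - 7)/(-7))*(19/2)) = -2188 + (-20 + ((½)*(-⅐)*(-8))*(19/2)) = -2188 + (-20 + (4/7)*(19/2)) = -2188 + (-20 + 38/7) = -2188 - 102/7 = -15418/7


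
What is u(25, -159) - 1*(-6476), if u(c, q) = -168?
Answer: 6308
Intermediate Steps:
u(25, -159) - 1*(-6476) = -168 - 1*(-6476) = -168 + 6476 = 6308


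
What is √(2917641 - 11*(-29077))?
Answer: 4*√202343 ≈ 1799.3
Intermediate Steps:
√(2917641 - 11*(-29077)) = √(2917641 + 319847) = √3237488 = 4*√202343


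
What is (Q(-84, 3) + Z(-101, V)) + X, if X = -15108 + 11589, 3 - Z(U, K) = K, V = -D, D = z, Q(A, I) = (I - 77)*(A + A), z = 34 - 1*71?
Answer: 8879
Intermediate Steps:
z = -37 (z = 34 - 71 = -37)
Q(A, I) = 2*A*(-77 + I) (Q(A, I) = (-77 + I)*(2*A) = 2*A*(-77 + I))
D = -37
V = 37 (V = -1*(-37) = 37)
Z(U, K) = 3 - K
X = -3519
(Q(-84, 3) + Z(-101, V)) + X = (2*(-84)*(-77 + 3) + (3 - 1*37)) - 3519 = (2*(-84)*(-74) + (3 - 37)) - 3519 = (12432 - 34) - 3519 = 12398 - 3519 = 8879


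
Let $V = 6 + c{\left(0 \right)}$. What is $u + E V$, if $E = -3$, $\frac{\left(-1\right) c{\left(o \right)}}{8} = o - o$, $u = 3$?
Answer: $-15$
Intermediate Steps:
$c{\left(o \right)} = 0$ ($c{\left(o \right)} = - 8 \left(o - o\right) = \left(-8\right) 0 = 0$)
$V = 6$ ($V = 6 + 0 = 6$)
$u + E V = 3 - 18 = -15$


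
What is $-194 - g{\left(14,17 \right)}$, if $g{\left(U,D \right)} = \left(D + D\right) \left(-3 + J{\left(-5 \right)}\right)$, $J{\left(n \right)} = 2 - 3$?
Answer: $-58$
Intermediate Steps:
$J{\left(n \right)} = -1$
$g{\left(U,D \right)} = - 8 D$ ($g{\left(U,D \right)} = \left(D + D\right) \left(-3 - 1\right) = 2 D \left(-4\right) = - 8 D$)
$-194 - g{\left(14,17 \right)} = -194 - \left(-8\right) 17 = -194 - -136 = -194 + 136 = -58$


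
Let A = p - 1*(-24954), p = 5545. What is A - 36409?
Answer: -5910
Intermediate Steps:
A = 30499 (A = 5545 - 1*(-24954) = 5545 + 24954 = 30499)
A - 36409 = 30499 - 36409 = -5910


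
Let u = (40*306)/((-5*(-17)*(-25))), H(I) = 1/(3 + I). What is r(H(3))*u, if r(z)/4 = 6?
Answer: -3456/25 ≈ -138.24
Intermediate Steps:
r(z) = 24 (r(z) = 4*6 = 24)
u = -144/25 (u = 12240/((85*(-25))) = 12240/(-2125) = 12240*(-1/2125) = -144/25 ≈ -5.7600)
r(H(3))*u = 24*(-144/25) = -3456/25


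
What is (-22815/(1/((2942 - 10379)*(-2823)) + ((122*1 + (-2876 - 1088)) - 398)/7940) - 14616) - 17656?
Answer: 9304374202205/890173123 ≈ 10452.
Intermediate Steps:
(-22815/(1/((2942 - 10379)*(-2823)) + ((122*1 + (-2876 - 1088)) - 398)/7940) - 14616) - 17656 = (-22815/(-1/2823/(-7437) + ((122 - 3964) - 398)*(1/7940)) - 14616) - 17656 = (-22815/(-1/7437*(-1/2823) + (-3842 - 398)*(1/7940)) - 14616) - 17656 = (-22815/(1/20994651 - 4240*1/7940) - 14616) - 17656 = (-22815/(1/20994651 - 212/397) - 14616) - 17656 = (-22815/(-4450865615/8334876447) - 14616) - 17656 = (-22815*(-8334876447/4450865615) - 14616) - 17656 = (38032041227661/890173123 - 14616) - 17656 = 25021270861893/890173123 - 17656 = 9304374202205/890173123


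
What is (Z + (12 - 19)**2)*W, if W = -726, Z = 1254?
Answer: -945978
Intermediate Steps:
(Z + (12 - 19)**2)*W = (1254 + (12 - 19)**2)*(-726) = (1254 + (-7)**2)*(-726) = (1254 + 49)*(-726) = 1303*(-726) = -945978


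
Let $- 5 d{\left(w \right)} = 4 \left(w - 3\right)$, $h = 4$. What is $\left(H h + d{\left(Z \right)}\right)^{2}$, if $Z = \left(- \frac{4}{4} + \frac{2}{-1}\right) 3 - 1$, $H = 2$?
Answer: $\frac{8464}{25} \approx 338.56$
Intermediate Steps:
$Z = -10$ ($Z = \left(\left(-4\right) \frac{1}{4} + 2 \left(-1\right)\right) 3 - 1 = \left(-1 - 2\right) 3 - 1 = \left(-3\right) 3 - 1 = -9 - 1 = -10$)
$d{\left(w \right)} = \frac{12}{5} - \frac{4 w}{5}$ ($d{\left(w \right)} = - \frac{4 \left(w - 3\right)}{5} = - \frac{4 \left(-3 + w\right)}{5} = - \frac{-12 + 4 w}{5} = \frac{12}{5} - \frac{4 w}{5}$)
$\left(H h + d{\left(Z \right)}\right)^{2} = \left(2 \cdot 4 + \left(\frac{12}{5} - -8\right)\right)^{2} = \left(8 + \left(\frac{12}{5} + 8\right)\right)^{2} = \left(8 + \frac{52}{5}\right)^{2} = \left(\frac{92}{5}\right)^{2} = \frac{8464}{25}$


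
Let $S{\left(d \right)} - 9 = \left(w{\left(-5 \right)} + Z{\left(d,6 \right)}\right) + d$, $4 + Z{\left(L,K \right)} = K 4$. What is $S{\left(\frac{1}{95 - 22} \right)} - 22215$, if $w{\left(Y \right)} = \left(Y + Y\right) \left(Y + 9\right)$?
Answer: $- \frac{1622497}{73} \approx -22226.0$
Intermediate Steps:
$w{\left(Y \right)} = 2 Y \left(9 + Y\right)$
$Z{\left(L,K \right)} = -4 + 4 K$ ($Z{\left(L,K \right)} = -4 + K 4 = -4 + 4 K$)
$S{\left(d \right)} = -11 + d$ ($S{\left(d \right)} = 9 + \left(\left(2 \left(-5\right) \left(9 - 5\right) + \left(-4 + 4 \cdot 6\right)\right) + d\right) = 9 + \left(\left(2 \left(-5\right) 4 + \left(-4 + 24\right)\right) + d\right) = 9 + \left(\left(-40 + 20\right) + d\right) = 9 + \left(-20 + d\right) = -11 + d$)
$S{\left(\frac{1}{95 - 22} \right)} - 22215 = \left(-11 + \frac{1}{95 - 22}\right) - 22215 = \left(-11 + \frac{1}{73}\right) - 22215 = - \frac{802}{73} - 22215 = - \frac{1622497}{73}$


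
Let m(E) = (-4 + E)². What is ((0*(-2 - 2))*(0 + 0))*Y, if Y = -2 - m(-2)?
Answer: 0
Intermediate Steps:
Y = -38 (Y = -2 - (-4 - 2)² = -2 - 1*(-6)² = -2 - 1*36 = -2 - 36 = -38)
((0*(-2 - 2))*(0 + 0))*Y = ((0*(-2 - 2))*(0 + 0))*(-38) = ((0*(-4))*0)*(-38) = (0*0)*(-38) = 0*(-38) = 0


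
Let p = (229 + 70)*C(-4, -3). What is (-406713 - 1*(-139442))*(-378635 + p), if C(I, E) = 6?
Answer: 100718670911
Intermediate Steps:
p = 1794 (p = (229 + 70)*6 = 299*6 = 1794)
(-406713 - 1*(-139442))*(-378635 + p) = (-406713 - 1*(-139442))*(-378635 + 1794) = (-406713 + 139442)*(-376841) = -267271*(-376841) = 100718670911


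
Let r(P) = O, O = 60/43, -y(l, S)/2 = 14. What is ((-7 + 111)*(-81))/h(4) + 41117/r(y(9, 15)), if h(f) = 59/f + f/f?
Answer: 12151577/420 ≈ 28932.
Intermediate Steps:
y(l, S) = -28 (y(l, S) = -2*14 = -28)
O = 60/43 (O = 60*(1/43) = 60/43 ≈ 1.3953)
r(P) = 60/43
h(f) = 1 + 59/f (h(f) = 59/f + 1 = 1 + 59/f)
((-7 + 111)*(-81))/h(4) + 41117/r(y(9, 15)) = ((-7 + 111)*(-81))/(((59 + 4)/4)) + 41117/(60/43) = (104*(-81))/(((¼)*63)) + 41117*(43/60) = -8424/63/4 + 1768031/60 = -8424*4/63 + 1768031/60 = -3744/7 + 1768031/60 = 12151577/420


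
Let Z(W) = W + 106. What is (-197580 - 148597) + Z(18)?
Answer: -346053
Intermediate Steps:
Z(W) = 106 + W
(-197580 - 148597) + Z(18) = (-197580 - 148597) + (106 + 18) = -346177 + 124 = -346053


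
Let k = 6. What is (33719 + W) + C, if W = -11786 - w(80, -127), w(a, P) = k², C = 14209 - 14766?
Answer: 21340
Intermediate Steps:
C = -557
w(a, P) = 36 (w(a, P) = 6² = 36)
W = -11822 (W = -11786 - 1*36 = -11786 - 36 = -11822)
(33719 + W) + C = (33719 - 11822) - 557 = 21897 - 557 = 21340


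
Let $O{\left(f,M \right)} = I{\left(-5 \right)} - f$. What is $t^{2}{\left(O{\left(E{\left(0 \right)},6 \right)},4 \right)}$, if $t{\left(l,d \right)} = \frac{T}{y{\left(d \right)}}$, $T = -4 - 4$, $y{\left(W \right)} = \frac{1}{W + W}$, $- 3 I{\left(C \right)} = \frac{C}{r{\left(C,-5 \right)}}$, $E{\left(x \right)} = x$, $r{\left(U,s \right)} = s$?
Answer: $4096$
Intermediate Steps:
$I{\left(C \right)} = \frac{C}{15}$ ($I{\left(C \right)} = - \frac{C \frac{1}{-5}}{3} = - \frac{C \left(- \frac{1}{5}\right)}{3} = - \frac{\left(- \frac{1}{5}\right) C}{3} = \frac{C}{15}$)
$y{\left(W \right)} = \frac{1}{2 W}$
$T = -8$
$O{\left(f,M \right)} = - \frac{1}{3} - f$ ($O{\left(f,M \right)} = \frac{1}{15} \left(-5\right) - f = - \frac{1}{3} - f$)
$t{\left(l,d \right)} = - 16 d$ ($t{\left(l,d \right)} = - \frac{8}{\frac{1}{2} \frac{1}{d}} = - 8 \cdot 2 d = - 16 d$)
$t^{2}{\left(O{\left(E{\left(0 \right)},6 \right)},4 \right)} = \left(\left(-16\right) 4\right)^{2} = \left(-64\right)^{2} = 4096$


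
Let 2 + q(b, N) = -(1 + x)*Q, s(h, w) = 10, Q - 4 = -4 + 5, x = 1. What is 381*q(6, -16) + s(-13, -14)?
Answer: -4562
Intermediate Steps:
Q = 5 (Q = 4 + (-4 + 5) = 4 + 1 = 5)
q(b, N) = -12 (q(b, N) = -2 - (1 + 1)*5 = -2 - 2*5 = -2 - 1*10 = -2 - 10 = -12)
381*q(6, -16) + s(-13, -14) = 381*(-12) + 10 = -4572 + 10 = -4562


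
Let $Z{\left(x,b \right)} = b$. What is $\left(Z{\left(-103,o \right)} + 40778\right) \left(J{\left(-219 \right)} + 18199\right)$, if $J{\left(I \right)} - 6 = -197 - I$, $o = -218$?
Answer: $739287120$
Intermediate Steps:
$J{\left(I \right)} = -191 - I$ ($J{\left(I \right)} = 6 - \left(197 + I\right) = -191 - I$)
$\left(Z{\left(-103,o \right)} + 40778\right) \left(J{\left(-219 \right)} + 18199\right) = \left(-218 + 40778\right) \left(\left(-191 - -219\right) + 18199\right) = 40560 \left(\left(-191 + 219\right) + 18199\right) = 40560 \left(28 + 18199\right) = 40560 \cdot 18227 = 739287120$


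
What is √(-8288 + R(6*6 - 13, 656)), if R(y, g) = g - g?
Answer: 4*I*√518 ≈ 91.038*I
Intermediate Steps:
R(y, g) = 0
√(-8288 + R(6*6 - 13, 656)) = √(-8288 + 0) = √(-8288) = 4*I*√518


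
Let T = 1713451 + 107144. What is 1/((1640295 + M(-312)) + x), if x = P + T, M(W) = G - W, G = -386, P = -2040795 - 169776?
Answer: 1/1250245 ≈ 7.9984e-7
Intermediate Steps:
T = 1820595
P = -2210571
M(W) = -386 - W
x = -389976 (x = -2210571 + 1820595 = -389976)
1/((1640295 + M(-312)) + x) = 1/((1640295 + (-386 - 1*(-312))) - 389976) = 1/((1640295 + (-386 + 312)) - 389976) = 1/((1640295 - 74) - 389976) = 1/(1640221 - 389976) = 1/1250245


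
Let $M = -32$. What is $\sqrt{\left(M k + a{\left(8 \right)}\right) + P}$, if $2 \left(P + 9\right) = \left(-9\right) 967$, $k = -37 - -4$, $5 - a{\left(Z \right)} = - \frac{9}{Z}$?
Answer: $\frac{i \sqrt{52774}}{4} \approx 57.431 i$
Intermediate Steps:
$a{\left(Z \right)} = 5 + \frac{9}{Z}$ ($a{\left(Z \right)} = 5 - - \frac{9}{Z} = 5 + \frac{9}{Z}$)
$k = -33$ ($k = -37 + 4 = -33$)
$P = - \frac{8721}{2}$ ($P = -9 + \frac{\left(-9\right) 967}{2} = -9 + \frac{1}{2} \left(-8703\right) = -9 - \frac{8703}{2} = - \frac{8721}{2} \approx -4360.5$)
$\sqrt{\left(M k + a{\left(8 \right)}\right) + P} = \sqrt{\left(\left(-32\right) \left(-33\right) + \left(5 + \frac{9}{8}\right)\right) - \frac{8721}{2}} = \sqrt{\left(1056 + \left(5 + 9 \cdot \frac{1}{8}\right)\right) - \frac{8721}{2}} = \sqrt{\left(1056 + \left(5 + \frac{9}{8}\right)\right) - \frac{8721}{2}} = \sqrt{\left(1056 + \frac{49}{8}\right) - \frac{8721}{2}} = \sqrt{\frac{8497}{8} - \frac{8721}{2}} = \sqrt{- \frac{26387}{8}} = \frac{i \sqrt{52774}}{4}$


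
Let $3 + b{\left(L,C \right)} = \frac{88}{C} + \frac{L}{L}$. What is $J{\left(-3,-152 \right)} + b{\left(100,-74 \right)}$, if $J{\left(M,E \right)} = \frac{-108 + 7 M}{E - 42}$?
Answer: $- \frac{18119}{7178} \approx -2.5242$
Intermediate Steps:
$b{\left(L,C \right)} = -2 + \frac{88}{C}$ ($b{\left(L,C \right)} = -3 + \left(\frac{88}{C} + \frac{L}{L}\right) = -3 + \left(\frac{88}{C} + 1\right) = -3 + \left(1 + \frac{88}{C}\right) = -2 + \frac{88}{C}$)
$J{\left(M,E \right)} = \frac{-108 + 7 M}{-42 + E}$
$J{\left(-3,-152 \right)} + b{\left(100,-74 \right)} = \frac{-108 + 7 \left(-3\right)}{-42 - 152} - \left(2 - \frac{88}{-74}\right) = \frac{-108 - 21}{-194} + \left(-2 + 88 \left(- \frac{1}{74}\right)\right) = \left(- \frac{1}{194}\right) \left(-129\right) - \frac{118}{37} = \frac{129}{194} - \frac{118}{37} = - \frac{18119}{7178}$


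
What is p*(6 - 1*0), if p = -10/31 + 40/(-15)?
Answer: -556/31 ≈ -17.935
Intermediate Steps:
p = -278/93 (p = -10*1/31 + 40*(-1/15) = -10/31 - 8/3 = -278/93 ≈ -2.9892)
p*(6 - 1*0) = -278*(6 - 1*0)/93 = -278*(6 + 0)/93 = -278/93*6 = -556/31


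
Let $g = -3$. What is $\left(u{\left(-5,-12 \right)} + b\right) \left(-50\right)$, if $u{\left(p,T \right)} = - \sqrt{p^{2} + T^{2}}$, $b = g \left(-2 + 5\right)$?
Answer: $1100$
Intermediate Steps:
$b = -9$ ($b = - 3 \left(-2 + 5\right) = \left(-3\right) 3 = -9$)
$u{\left(p,T \right)} = - \sqrt{T^{2} + p^{2}}$
$\left(u{\left(-5,-12 \right)} + b\right) \left(-50\right) = \left(- \sqrt{\left(-12\right)^{2} + \left(-5\right)^{2}} - 9\right) \left(-50\right) = \left(- \sqrt{144 + 25} - 9\right) \left(-50\right) = \left(- \sqrt{169} - 9\right) \left(-50\right) = \left(\left(-1\right) 13 - 9\right) \left(-50\right) = \left(-13 - 9\right) \left(-50\right) = \left(-22\right) \left(-50\right) = 1100$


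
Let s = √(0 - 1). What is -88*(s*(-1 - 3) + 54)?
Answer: -4752 + 352*I ≈ -4752.0 + 352.0*I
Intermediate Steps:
s = I (s = √(-1) = I ≈ 1.0*I)
-88*(s*(-1 - 3) + 54) = -88*(I*(-1 - 3) + 54) = -88*(I*(-4) + 54) = -88*(-4*I + 54) = -88*(54 - 4*I) = -4752 + 352*I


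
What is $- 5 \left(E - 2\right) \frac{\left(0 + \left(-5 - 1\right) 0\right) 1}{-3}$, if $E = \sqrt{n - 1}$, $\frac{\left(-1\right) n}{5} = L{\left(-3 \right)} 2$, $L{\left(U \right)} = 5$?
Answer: $0$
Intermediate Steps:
$n = -50$ ($n = - 5 \cdot 5 \cdot 2 = \left(-5\right) 10 = -50$)
$E = i \sqrt{51}$ ($E = \sqrt{-50 - 1} = \sqrt{-51} = i \sqrt{51} \approx 7.1414 i$)
$- 5 \left(E - 2\right) \frac{\left(0 + \left(-5 - 1\right) 0\right) 1}{-3} = - 5 \left(i \sqrt{51} - 2\right) \frac{\left(0 + \left(-5 - 1\right) 0\right) 1}{-3} = - 5 \left(-2 + i \sqrt{51}\right) \left(0 - 0\right) 1 \left(- \frac{1}{3}\right) = \left(10 - 5 i \sqrt{51}\right) \left(0 + 0\right) 1 \left(- \frac{1}{3}\right) = \left(10 - 5 i \sqrt{51}\right) 0 \cdot 1 \left(- \frac{1}{3}\right) = \left(10 - 5 i \sqrt{51}\right) 0 \left(- \frac{1}{3}\right) = \left(10 - 5 i \sqrt{51}\right) 0 = 0$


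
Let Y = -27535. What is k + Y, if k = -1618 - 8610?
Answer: -37763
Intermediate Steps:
k = -10228
k + Y = -10228 - 27535 = -37763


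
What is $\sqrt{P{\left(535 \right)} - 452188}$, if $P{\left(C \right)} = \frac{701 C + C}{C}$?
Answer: $7 i \sqrt{9214} \approx 671.93 i$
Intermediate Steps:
$P{\left(C \right)} = 702$ ($P{\left(C \right)} = \frac{702 C}{C} = 702$)
$\sqrt{P{\left(535 \right)} - 452188} = \sqrt{702 - 452188} = \sqrt{-451486} = 7 i \sqrt{9214}$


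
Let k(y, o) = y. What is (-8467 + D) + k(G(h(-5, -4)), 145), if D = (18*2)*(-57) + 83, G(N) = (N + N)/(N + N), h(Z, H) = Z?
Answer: -10435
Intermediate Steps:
G(N) = 1 (G(N) = (2*N)/((2*N)) = (2*N)*(1/(2*N)) = 1)
D = -1969 (D = 36*(-57) + 83 = -2052 + 83 = -1969)
(-8467 + D) + k(G(h(-5, -4)), 145) = (-8467 - 1969) + 1 = -10436 + 1 = -10435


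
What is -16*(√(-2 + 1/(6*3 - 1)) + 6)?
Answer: -96 - 16*I*√561/17 ≈ -96.0 - 22.292*I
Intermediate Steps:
-16*(√(-2 + 1/(6*3 - 1)) + 6) = -16*(√(-2 + 1/(18 - 1)) + 6) = -16*(√(-2 + 1/17) + 6) = -16*(√(-33/17) + 6) = -16*(I*√561/17 + 6) = -16*(6 + I*√561/17) = -96 - 16*I*√561/17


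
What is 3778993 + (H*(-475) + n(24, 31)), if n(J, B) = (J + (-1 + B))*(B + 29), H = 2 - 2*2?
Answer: 3783183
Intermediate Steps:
H = -2 (H = 2 - 4 = -2)
n(J, B) = (29 + B)*(-1 + B + J) (n(J, B) = (-1 + B + J)*(29 + B) = (29 + B)*(-1 + B + J))
3778993 + (H*(-475) + n(24, 31)) = 3778993 + (-2*(-475) + (-29 + 31**2 + 28*31 + 29*24 + 31*24)) = 3778993 + (950 + (-29 + 961 + 868 + 696 + 744)) = 3778993 + (950 + 3240) = 3778993 + 4190 = 3783183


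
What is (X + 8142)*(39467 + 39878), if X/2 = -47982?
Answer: -6968236590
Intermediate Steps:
X = -95964 (X = 2*(-47982) = -95964)
(X + 8142)*(39467 + 39878) = (-95964 + 8142)*(39467 + 39878) = -87822*79345 = -6968236590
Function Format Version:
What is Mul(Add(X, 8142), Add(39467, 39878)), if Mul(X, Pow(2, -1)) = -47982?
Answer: -6968236590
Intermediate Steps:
X = -95964 (X = Mul(2, -47982) = -95964)
Mul(Add(X, 8142), Add(39467, 39878)) = Mul(Add(-95964, 8142), Add(39467, 39878)) = Mul(-87822, 79345) = -6968236590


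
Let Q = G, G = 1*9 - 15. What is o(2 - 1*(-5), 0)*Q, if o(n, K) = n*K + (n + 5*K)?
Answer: -42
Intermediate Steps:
G = -6 (G = 9 - 15 = -6)
Q = -6
o(n, K) = n + 5*K + K*n (o(n, K) = K*n + (n + 5*K) = n + 5*K + K*n)
o(2 - 1*(-5), 0)*Q = ((2 - 1*(-5)) + 5*0 + 0*(2 - 1*(-5)))*(-6) = ((2 + 5) + 0 + 0*(2 + 5))*(-6) = (7 + 0 + 0*7)*(-6) = (7 + 0 + 0)*(-6) = 7*(-6) = -42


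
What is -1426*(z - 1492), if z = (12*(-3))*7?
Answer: 2486944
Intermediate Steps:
z = -252 (z = -36*7 = -252)
-1426*(z - 1492) = -1426*(-252 - 1492) = -1426*(-1744) = 2486944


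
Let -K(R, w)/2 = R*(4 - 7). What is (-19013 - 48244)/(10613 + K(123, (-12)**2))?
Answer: -67257/11351 ≈ -5.9252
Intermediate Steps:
K(R, w) = 6*R (K(R, w) = -2*R*(4 - 7) = -2*R*(-3) = -(-6)*R = 6*R)
(-19013 - 48244)/(10613 + K(123, (-12)**2)) = (-19013 - 48244)/(10613 + 6*123) = -67257/(10613 + 738) = -67257/11351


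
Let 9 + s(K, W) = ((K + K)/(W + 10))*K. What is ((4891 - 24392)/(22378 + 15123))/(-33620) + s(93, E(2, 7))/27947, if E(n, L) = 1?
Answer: 21690212419297/387586318109540 ≈ 0.055962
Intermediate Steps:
s(K, W) = -9 + 2*K**2/(10 + W) (s(K, W) = -9 + ((K + K)/(W + 10))*K = -9 + ((2*K)/(10 + W))*K = -9 + (2*K/(10 + W))*K = -9 + 2*K**2/(10 + W))
((4891 - 24392)/(22378 + 15123))/(-33620) + s(93, E(2, 7))/27947 = ((4891 - 24392)/(22378 + 15123))/(-33620) + ((-90 - 9*1 + 2*93**2)/(10 + 1))/27947 = -19501/37501*(-1/33620) + ((-90 - 9 + 2*8649)/11)*(1/27947) = -19501*1/37501*(-1/33620) + ((-90 - 9 + 17298)/11)*(1/27947) = -19501/37501*(-1/33620) + ((1/11)*17199)*(1/27947) = 19501/1260783620 + (17199/11)*(1/27947) = 19501/1260783620 + 17199/307417 = 21690212419297/387586318109540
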